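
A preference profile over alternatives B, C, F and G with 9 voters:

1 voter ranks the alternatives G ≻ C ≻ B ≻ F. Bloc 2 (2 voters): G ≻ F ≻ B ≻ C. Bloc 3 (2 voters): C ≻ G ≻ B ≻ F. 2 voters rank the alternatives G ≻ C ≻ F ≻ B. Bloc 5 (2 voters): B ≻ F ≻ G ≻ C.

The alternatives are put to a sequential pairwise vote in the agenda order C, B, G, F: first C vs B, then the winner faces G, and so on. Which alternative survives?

Round 1: C vs B — 5–4, C advances.
Round 2: C vs G — 2–7, G advances.
Round 3: G vs F — 7–2, G advances.
G survives the agenda.

G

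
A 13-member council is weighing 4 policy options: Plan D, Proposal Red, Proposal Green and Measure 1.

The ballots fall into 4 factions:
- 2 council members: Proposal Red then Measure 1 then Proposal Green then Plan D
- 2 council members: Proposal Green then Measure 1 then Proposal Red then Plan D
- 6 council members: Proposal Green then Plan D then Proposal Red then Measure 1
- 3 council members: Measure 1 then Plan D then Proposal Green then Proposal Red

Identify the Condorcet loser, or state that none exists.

Pairwise majorities:
Plan D vs Proposal Red: 6+3 = 9 for Plan D, 4 for Proposal Red — Plan D by 9–4.
Plan D vs Proposal Green: Proposal Green wins 10–3.
Plan D vs Measure 1: Plan D preferred on 6 ballots; Measure 1 wins 7–6.
Proposal Red vs Proposal Green: 2 for Proposal Red, 11 for Proposal Green — Proposal Green by 11–2.
Proposal Red–Measure 1: Proposal Red 8–5.
Proposal Green vs Measure 1: Proposal Green wins 8–5.
Every option wins at least one matchup (Plan D beats Proposal Red; Proposal Red beats Measure 1; Proposal Green beats Plan D; Measure 1 beats Plan D), so there is no Condorcet loser.

none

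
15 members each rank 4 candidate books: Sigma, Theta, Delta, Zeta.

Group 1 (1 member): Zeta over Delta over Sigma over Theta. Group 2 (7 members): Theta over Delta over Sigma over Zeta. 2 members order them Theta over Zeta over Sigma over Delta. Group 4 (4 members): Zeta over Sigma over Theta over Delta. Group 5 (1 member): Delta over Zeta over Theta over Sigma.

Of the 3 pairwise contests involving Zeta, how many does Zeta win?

Zeta against each rival (15 members):
Zeta vs Sigma: Zeta wins 8–7.
Zeta vs Theta: Theta, 9–6.
Zeta–Delta: Delta 8–7.
Zeta beats Sigma; loses to Theta, Delta — 1 pairwise win.

1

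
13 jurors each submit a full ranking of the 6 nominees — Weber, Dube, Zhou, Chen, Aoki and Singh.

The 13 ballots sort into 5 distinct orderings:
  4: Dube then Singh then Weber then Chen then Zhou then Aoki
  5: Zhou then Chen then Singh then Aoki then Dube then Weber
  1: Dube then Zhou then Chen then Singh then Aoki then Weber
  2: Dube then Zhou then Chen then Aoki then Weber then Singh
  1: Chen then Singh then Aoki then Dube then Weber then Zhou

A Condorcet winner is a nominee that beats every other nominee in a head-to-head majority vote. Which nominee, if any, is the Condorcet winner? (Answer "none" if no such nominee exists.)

Pairwise majorities:
Weber–Dube: Dube 13–0.
Weber vs Zhou: Zhou, 8–5.
Weber vs Chen: Chen, 9–4.
Weber–Aoki: Aoki 9–4.
Weber vs Singh: Singh, 11–2.
Dube vs Zhou: Dube, 8–5.
Dube–Chen: Dube 7–6.
Dube–Aoki: Dube 7–6.
Dube vs Singh: Dube wins 7–6.
Zhou–Chen: Zhou 8–5.
Zhou–Aoki: Zhou 12–1.
Zhou vs Singh: Zhou wins 8–5.
Chen vs Aoki: Chen, 13–0.
Chen vs Singh: Chen wins 9–4.
Aoki vs Singh: Singh, 11–2.
Dube wins every pairwise contest, so Dube is the Condorcet winner.

Dube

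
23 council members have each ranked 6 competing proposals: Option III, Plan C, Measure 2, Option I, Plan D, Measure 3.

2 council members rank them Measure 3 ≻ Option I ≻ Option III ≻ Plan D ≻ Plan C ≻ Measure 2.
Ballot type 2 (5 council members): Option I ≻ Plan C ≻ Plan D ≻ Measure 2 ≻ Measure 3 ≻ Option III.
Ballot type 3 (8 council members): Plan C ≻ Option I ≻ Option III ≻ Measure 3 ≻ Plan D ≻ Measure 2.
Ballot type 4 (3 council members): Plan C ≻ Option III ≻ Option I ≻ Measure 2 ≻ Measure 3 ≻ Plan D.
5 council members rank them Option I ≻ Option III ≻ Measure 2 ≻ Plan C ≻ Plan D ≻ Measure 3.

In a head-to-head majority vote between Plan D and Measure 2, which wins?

Plan D

Ballots ranking Plan D above Measure 2: 2 + 5 + 8 = 15.
Ballots ranking Measure 2 above Plan D: 23 − 15 = 8.
Plan D wins the head-to-head 15–8.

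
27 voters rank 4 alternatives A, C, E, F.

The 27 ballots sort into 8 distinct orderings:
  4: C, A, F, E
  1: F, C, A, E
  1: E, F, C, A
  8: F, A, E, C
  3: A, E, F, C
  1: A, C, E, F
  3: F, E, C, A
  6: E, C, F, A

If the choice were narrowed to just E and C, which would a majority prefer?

E

Ballots ranking E above C: 1 + 8 + 3 + 3 + 6 = 21.
Ballots ranking C above E: 27 − 21 = 6.
E wins the head-to-head 21–6.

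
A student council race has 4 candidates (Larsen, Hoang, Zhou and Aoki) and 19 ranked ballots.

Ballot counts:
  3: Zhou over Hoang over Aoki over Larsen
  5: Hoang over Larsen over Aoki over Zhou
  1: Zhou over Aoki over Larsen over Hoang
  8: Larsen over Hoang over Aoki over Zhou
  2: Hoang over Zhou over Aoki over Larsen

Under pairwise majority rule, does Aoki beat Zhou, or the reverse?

Aoki

Ballots ranking Aoki above Zhou: 5 + 8 = 13.
Ballots ranking Zhou above Aoki: 19 − 13 = 6.
Aoki wins the head-to-head 13–6.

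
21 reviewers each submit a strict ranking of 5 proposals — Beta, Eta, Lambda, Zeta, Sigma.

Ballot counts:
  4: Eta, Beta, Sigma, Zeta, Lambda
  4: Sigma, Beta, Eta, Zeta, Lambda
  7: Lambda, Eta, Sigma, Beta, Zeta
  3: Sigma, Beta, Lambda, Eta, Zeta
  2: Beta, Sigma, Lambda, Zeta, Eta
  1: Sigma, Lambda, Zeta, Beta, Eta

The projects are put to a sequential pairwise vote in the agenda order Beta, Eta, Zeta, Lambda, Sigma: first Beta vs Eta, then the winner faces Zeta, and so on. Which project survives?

Sigma

Round 1: Beta vs Eta — 10–11, Eta advances.
Round 2: Eta vs Zeta — 18–3, Eta advances.
Round 3: Eta vs Lambda — 8–13, Lambda advances.
Round 4: Lambda vs Sigma — 7–14, Sigma advances.
The agenda winner is Sigma.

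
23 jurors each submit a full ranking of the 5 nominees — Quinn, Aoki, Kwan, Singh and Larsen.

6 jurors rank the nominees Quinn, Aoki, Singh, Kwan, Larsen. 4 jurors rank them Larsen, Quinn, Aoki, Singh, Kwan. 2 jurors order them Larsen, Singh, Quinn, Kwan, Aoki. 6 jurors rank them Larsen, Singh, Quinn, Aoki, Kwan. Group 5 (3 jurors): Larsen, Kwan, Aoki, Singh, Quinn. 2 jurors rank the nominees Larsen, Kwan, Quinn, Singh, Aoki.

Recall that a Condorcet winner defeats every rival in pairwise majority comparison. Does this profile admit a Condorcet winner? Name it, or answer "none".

Head-to-head results (23 jurors):
Quinn vs Aoki: Quinn wins 20–3.
Quinn–Kwan: Quinn 18–5.
Quinn–Singh: Quinn 12–11.
Quinn vs Larsen: Larsen, 17–6.
Aoki vs Kwan: Aoki wins 16–7.
Aoki vs Singh: Aoki, 13–10.
Aoki vs Larsen: Larsen wins 17–6.
Kwan–Singh: Singh 18–5.
Kwan vs Larsen: Larsen, 17–6.
Singh–Larsen: Larsen 17–6.
Larsen wins every pairwise contest, so Larsen is the Condorcet winner.

Larsen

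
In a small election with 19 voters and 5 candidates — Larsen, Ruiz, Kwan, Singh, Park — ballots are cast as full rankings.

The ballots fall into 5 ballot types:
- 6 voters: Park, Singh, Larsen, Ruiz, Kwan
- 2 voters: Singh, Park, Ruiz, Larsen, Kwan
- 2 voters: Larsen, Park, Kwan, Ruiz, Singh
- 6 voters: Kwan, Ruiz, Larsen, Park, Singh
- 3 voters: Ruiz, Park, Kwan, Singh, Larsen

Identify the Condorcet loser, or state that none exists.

Pairwise majorities:
Larsen vs Ruiz: Ruiz wins 11–8.
Larsen vs Kwan: Larsen preferred on 6+2+2 = 10 ballots; Larsen wins 10–9.
Larsen vs Singh: Singh wins 11–8.
Larsen–Park: Park 11–8.
Ruiz vs Kwan: 11 to 8, Ruiz.
Ruiz–Singh: Ruiz 11–8.
Ruiz vs Park: Ruiz preferred on 6+3 = 9 ballots; Park wins 10–9.
Kwan vs Singh: Kwan wins 11–8.
Kwan–Park: Park 13–6.
Singh vs Park: Park wins 17–2.
No candidate is winless: Larsen beats Kwan; Ruiz beats Larsen; Kwan beats Singh; Singh beats Larsen; Park beats Larsen. There is no Condorcet loser.

none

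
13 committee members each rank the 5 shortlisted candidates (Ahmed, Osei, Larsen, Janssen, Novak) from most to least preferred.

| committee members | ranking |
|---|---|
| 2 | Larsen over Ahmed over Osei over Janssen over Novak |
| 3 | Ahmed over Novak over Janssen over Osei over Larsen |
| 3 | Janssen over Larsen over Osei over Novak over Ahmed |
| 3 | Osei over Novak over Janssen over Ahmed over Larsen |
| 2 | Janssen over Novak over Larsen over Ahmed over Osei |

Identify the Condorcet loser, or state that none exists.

Head-to-head results (13 committee members):
Ahmed vs Osei: Ahmed, 7–6.
Ahmed–Larsen: Larsen 7–6.
Ahmed vs Janssen: Ahmed is ranked higher on 2+3 = 5 ballots, Janssen on 8. Janssen wins 8–5.
Ahmed vs Novak: Novak wins 8–5.
Osei vs Larsen: 6 to 7, Larsen.
Osei vs Janssen: Janssen, 8–5.
Osei vs Novak: 2+3+3 = 8 for Osei, 5 for Novak — Osei by 8–5.
Larsen vs Janssen: Janssen, 11–2.
Larsen vs Novak: Novak, 8–5.
Janssen–Novak: Janssen 7–6.
Every candidate wins at least one matchup (Ahmed beats Osei; Osei beats Novak; Larsen beats Ahmed; Janssen beats Ahmed; Novak beats Ahmed), so there is no Condorcet loser.

none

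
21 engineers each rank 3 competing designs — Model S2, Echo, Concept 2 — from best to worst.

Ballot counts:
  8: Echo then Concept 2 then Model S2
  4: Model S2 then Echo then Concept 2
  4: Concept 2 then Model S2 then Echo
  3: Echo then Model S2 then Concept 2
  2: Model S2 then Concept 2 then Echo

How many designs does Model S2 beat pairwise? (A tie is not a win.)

0

Model S2 against each rival (21 engineers):
Model S2 vs Echo: Echo, 11–10.
Model S2 vs Concept 2: 9 to 12, Concept 2.
Model S2 beats no one; loses to Echo, Concept 2 — 0 pairwise wins.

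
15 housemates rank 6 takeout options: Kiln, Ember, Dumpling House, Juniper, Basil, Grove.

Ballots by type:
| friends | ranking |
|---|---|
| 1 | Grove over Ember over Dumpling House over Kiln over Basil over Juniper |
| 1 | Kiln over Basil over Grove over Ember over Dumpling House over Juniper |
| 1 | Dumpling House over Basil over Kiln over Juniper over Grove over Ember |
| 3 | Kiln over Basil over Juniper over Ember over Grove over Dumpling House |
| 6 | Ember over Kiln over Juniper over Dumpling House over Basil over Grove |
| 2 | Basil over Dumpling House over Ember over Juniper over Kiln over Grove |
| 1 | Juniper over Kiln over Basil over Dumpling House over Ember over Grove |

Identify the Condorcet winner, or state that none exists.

none

Check each pair by majority over 15 ballots:
Kiln–Ember: Ember 9–6.
Kiln–Dumpling House: Kiln 11–4.
Kiln vs Juniper: Kiln, 12–3.
Kiln–Basil: Kiln 12–3.
Kiln vs Grove: Kiln wins 14–1.
Ember vs Dumpling House: Ember wins 11–4.
Ember vs Juniper: Ember, 10–5.
Ember–Basil: Basil 8–7.
Ember vs Grove: Ember wins 12–3.
Dumpling House vs Juniper: Juniper, 10–5.
Dumpling House–Basil: Dumpling House 8–7.
Dumpling House vs Grove: Dumpling House wins 10–5.
Juniper–Basil: Basil 8–7.
Juniper–Grove: Juniper 13–2.
Basil–Grove: Basil 14–1.
Each restaurant drops at least one matchup (Kiln loses to Ember; Ember loses to Basil; Dumpling House loses to Kiln; Juniper loses to Kiln; Basil loses to Kiln; Grove loses to Kiln); the cycle Kiln → Basil → Ember → Kiln rules out a Condorcet winner.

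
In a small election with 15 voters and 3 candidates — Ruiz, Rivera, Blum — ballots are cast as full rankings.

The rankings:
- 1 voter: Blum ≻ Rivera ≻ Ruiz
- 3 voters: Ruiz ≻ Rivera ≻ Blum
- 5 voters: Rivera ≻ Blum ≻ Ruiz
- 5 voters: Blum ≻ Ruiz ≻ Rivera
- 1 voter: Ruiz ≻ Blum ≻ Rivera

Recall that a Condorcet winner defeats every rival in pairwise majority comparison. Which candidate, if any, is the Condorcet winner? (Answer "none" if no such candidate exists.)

none

Head-to-head results (15 voters):
Ruiz vs Rivera: 3+5+1 = 9 for Ruiz, 6 for Rivera — Ruiz by 9–6.
Ruiz vs Blum: 3+1 = 4 for Ruiz, 11 for Blum — Blum by 11–4.
Rivera vs Blum: 3+5 = 8 for Rivera, 7 for Blum — Rivera by 8–7.
Every candidate loses at least once (Ruiz loses to Blum; Rivera loses to Ruiz; Blum loses to Rivera). The majority relation contains the cycle Ruiz → Rivera → Blum → Ruiz, so there is no Condorcet winner.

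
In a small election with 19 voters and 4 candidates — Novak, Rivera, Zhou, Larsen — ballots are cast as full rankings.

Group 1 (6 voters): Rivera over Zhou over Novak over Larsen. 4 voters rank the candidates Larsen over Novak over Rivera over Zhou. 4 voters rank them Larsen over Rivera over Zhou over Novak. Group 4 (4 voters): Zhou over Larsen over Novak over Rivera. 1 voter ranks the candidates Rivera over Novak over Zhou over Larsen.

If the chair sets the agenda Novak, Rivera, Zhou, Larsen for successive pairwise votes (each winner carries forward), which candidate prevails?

Round 1: Novak vs Rivera — 8–11, Rivera advances.
Round 2: Rivera vs Zhou — 15–4, Rivera advances.
Round 3: Rivera vs Larsen — 7–12, Larsen advances.
Larsen survives the agenda.

Larsen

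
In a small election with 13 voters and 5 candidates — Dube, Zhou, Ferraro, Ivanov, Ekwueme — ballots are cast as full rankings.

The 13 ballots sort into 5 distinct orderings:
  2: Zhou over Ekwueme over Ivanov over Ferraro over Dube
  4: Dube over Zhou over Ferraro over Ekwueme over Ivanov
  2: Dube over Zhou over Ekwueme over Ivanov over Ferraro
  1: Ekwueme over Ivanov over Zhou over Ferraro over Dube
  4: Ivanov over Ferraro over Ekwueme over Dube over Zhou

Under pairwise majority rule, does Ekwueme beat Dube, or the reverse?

Ekwueme

Ballots ranking Ekwueme above Dube: 2 + 1 + 4 = 7.
Ballots ranking Dube above Ekwueme: 13 − 7 = 6.
Ekwueme wins the head-to-head 7–6.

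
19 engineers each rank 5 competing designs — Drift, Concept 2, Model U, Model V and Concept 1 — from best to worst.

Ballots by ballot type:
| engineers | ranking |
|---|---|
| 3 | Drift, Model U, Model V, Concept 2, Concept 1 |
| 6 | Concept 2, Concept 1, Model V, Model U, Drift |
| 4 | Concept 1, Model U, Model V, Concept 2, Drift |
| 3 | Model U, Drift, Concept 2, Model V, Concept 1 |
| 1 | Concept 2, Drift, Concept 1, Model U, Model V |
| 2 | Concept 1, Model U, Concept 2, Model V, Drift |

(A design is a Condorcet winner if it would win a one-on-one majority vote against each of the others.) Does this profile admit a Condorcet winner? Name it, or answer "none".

Pairwise majorities:
Drift–Concept 2: Concept 2 13–6.
Drift vs Model U: Model U, 15–4.
Drift vs Model V: Model V wins 12–7.
Drift vs Concept 1: Concept 1 wins 12–7.
Concept 2 vs Model U: Model U, 12–7.
Concept 2–Model V: Concept 2 12–7.
Concept 2 vs Concept 1: Concept 2, 13–6.
Model U–Model V: Model U 13–6.
Model U vs Concept 1: Concept 1 wins 13–6.
Model V vs Concept 1: Concept 1, 13–6.
No design is unbeaten: Drift loses to Concept 2; Concept 2 loses to Model U; Model U loses to Concept 1; Model V loses to Concept 2; Concept 1 loses to Concept 2. In particular Concept 2 → Concept 1 → Model U → Concept 2 is a majority cycle — no Condorcet winner exists.

none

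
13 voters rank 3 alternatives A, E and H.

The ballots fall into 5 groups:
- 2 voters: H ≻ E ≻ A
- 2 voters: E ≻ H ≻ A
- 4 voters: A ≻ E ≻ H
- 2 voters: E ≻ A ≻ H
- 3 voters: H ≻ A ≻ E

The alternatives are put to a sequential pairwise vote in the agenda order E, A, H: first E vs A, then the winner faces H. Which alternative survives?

H

Round 1: E vs A — 6–7, A advances.
Round 2: A vs H — 6–7, H advances.
H survives the agenda.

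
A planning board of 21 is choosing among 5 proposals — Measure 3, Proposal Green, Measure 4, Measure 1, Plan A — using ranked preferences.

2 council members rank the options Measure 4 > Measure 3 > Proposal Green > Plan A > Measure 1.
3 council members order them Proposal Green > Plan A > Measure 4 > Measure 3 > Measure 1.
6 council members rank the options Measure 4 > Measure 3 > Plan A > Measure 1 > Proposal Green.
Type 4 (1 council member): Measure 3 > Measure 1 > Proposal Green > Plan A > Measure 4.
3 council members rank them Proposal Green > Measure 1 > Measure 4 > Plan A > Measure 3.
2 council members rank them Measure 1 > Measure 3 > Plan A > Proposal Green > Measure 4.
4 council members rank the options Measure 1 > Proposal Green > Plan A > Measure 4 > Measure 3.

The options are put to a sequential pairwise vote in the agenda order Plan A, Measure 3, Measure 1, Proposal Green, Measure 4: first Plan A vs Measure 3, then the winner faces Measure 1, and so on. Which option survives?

Round 1: Plan A vs Measure 3 — 10–11, Measure 3 advances.
Round 2: Measure 3 vs Measure 1 — 12–9, Measure 3 advances.
Round 3: Measure 3 vs Proposal Green — 11–10, Measure 3 advances.
Round 4: Measure 3 vs Measure 4 — 3–18, Measure 4 advances.
Measure 4 survives the agenda.

Measure 4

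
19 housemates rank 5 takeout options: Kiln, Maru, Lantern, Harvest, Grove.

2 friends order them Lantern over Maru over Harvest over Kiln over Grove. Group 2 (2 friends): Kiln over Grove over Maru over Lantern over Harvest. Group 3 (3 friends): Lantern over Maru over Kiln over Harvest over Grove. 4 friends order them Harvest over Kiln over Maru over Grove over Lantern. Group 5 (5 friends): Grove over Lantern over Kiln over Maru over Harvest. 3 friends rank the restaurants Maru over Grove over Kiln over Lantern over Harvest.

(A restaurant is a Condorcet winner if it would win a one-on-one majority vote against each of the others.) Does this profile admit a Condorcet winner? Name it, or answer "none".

Head-to-head results (19 friends):
Kiln vs Maru: 2+4+5 = 11 for Kiln, 8 for Maru — Kiln by 11–8.
Kiln vs Lantern: 9 to 10, Lantern.
Kiln vs Harvest: 13 to 6, Kiln.
Kiln vs Grove: 11 to 8, Kiln.
Maru vs Lantern: Maru is ranked higher on 2+4+3 = 9 ballots, Lantern on 10. Lantern wins 10–9.
Maru vs Harvest: Maru preferred on 2+2+3+5+3 = 15 ballots; Maru wins 15–4.
Maru vs Grove: Maru is ranked higher on 2+3+4+3 = 12 ballots, Grove on 7. Maru wins 12–7.
Lantern vs Harvest: Lantern is ranked higher on 2+2+3+5+3 = 15 ballots, Harvest on 4. Lantern wins 15–4.
Lantern vs Grove: 5 to 14, Grove.
Harvest vs Grove: 2+3+4 = 9 for Harvest, 10 for Grove — Grove by 10–9.
No restaurant is unbeaten: Kiln loses to Lantern; Maru loses to Kiln; Lantern loses to Grove; Harvest loses to Kiln; Grove loses to Kiln. In particular Kiln beats Grove beats Lantern beats Kiln is a majority cycle — no Condorcet winner exists.

none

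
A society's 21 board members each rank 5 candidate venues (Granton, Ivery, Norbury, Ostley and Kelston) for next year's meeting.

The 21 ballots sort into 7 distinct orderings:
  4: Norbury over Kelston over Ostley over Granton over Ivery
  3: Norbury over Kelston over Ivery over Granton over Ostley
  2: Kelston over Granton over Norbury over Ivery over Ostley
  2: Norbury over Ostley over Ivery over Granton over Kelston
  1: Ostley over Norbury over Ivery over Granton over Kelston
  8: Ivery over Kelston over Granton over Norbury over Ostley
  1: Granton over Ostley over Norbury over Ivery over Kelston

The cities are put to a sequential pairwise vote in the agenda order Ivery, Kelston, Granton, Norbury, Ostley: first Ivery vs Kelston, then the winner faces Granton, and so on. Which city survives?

Norbury

Round 1: Ivery vs Kelston — 12–9, Ivery advances.
Round 2: Ivery vs Granton — 14–7, Ivery advances.
Round 3: Ivery vs Norbury — 8–13, Norbury advances.
Round 4: Norbury vs Ostley — 19–2, Norbury advances.
Norbury survives the agenda.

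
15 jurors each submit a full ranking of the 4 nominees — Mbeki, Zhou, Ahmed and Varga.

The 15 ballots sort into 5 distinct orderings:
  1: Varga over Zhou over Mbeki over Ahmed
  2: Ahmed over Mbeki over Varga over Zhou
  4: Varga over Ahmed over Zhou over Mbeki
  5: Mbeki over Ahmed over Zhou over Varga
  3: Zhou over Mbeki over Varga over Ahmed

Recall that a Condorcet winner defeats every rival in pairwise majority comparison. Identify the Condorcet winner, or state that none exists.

none

Head-to-head results (15 jurors):
Mbeki vs Zhou: Zhou, 8–7.
Mbeki–Ahmed: Mbeki 9–6.
Mbeki vs Varga: Mbeki, 10–5.
Zhou vs Ahmed: Ahmed, 11–4.
Zhou–Varga: Zhou 8–7.
Ahmed–Varga: Varga 8–7.
Each nominee drops at least one matchup (Mbeki loses to Zhou; Zhou loses to Ahmed; Ahmed loses to Mbeki; Varga loses to Mbeki); the cycle Mbeki beats Ahmed beats Zhou beats Mbeki rules out a Condorcet winner.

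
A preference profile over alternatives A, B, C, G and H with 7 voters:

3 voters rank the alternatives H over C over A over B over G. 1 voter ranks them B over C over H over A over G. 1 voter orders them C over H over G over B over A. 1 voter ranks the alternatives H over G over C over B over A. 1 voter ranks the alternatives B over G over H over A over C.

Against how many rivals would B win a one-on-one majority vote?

2

B against each rival (7 voters):
B vs A: B, 4–3.
B vs C: B preferred on 1+1 = 2 ballots; C wins 5–2.
B vs G: 3+1+1 = 5 for B, 2 for G — B by 5–2.
B vs H: 2 to 5, H.
B beats A, G; loses to C, H — 2 pairwise wins.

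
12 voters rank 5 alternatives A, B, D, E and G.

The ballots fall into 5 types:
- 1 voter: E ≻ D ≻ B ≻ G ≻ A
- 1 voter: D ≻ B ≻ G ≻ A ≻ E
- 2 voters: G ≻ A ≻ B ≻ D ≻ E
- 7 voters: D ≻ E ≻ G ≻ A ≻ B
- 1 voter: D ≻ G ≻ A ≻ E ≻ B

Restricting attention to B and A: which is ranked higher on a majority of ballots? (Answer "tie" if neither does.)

A

Ballots ranking B above A: 1 + 1 = 2.
Ballots ranking A above B: 12 − 2 = 10.
A wins the head-to-head 10–2.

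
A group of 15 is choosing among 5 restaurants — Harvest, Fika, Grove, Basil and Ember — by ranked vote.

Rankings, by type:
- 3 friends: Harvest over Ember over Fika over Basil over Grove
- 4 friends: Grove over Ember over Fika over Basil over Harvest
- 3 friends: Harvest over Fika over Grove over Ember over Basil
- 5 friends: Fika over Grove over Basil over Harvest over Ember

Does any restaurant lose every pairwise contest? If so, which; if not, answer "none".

none

Head-to-head results (15 friends):
Harvest vs Fika: 6 to 9, Fika.
Harvest vs Grove: Harvest is ranked higher on 3+3 = 6 ballots, Grove on 9. Grove wins 9–6.
Harvest vs Basil: Harvest preferred on 3+3 = 6 ballots; Basil wins 9–6.
Harvest vs Ember: Harvest wins 11–4.
Fika vs Grove: Fika preferred on 3+3+5 = 11 ballots; Fika wins 11–4.
Fika vs Basil: Fika is ranked higher on 3+4+3+5 = 15 ballots, Basil on 0. Fika wins 15–0.
Fika–Ember: Fika 8–7.
Grove vs Basil: Grove is ranked higher on 4+3+5 = 12 ballots, Basil on 3. Grove wins 12–3.
Grove vs Ember: 12 to 3, Grove.
Basil vs Ember: 5 for Basil, 10 for Ember — Ember by 10–5.
Every restaurant wins at least one matchup (Harvest beats Ember; Fika beats Harvest; Grove beats Harvest; Basil beats Harvest; Ember beats Basil), so there is no Condorcet loser.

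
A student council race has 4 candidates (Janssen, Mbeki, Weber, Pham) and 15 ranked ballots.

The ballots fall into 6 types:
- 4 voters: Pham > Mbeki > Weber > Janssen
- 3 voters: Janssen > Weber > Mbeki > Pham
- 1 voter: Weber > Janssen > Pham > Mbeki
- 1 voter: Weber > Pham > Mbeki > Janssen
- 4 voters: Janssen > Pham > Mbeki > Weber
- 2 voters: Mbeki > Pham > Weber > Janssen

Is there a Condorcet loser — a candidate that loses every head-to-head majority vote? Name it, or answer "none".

Head-to-head results (15 voters):
Janssen vs Mbeki: 3+1+4 = 8 for Janssen, 7 for Mbeki — Janssen by 8–7.
Janssen–Weber: Weber 8–7.
Janssen vs Pham: 3+1+4 = 8 for Janssen, 7 for Pham — Janssen by 8–7.
Mbeki vs Weber: Mbeki is ranked higher on 4+4+2 = 10 ballots, Weber on 5. Mbeki wins 10–5.
Mbeki vs Pham: Pham, 10–5.
Weber vs Pham: Weber preferred on 3+1+1 = 5 ballots; Pham wins 10–5.
Each candidate has at least one pairwise win (Janssen beats Mbeki; Mbeki beats Weber; Weber beats Janssen; Pham beats Mbeki) — no Condorcet loser.

none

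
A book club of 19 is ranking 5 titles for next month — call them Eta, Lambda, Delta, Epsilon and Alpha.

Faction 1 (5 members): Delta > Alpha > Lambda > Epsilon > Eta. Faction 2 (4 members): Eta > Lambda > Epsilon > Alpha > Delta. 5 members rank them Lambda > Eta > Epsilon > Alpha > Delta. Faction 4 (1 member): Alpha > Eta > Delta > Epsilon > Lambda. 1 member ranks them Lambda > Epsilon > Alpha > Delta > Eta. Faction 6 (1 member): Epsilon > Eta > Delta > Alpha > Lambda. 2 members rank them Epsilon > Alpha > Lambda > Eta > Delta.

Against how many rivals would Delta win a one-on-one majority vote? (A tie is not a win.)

Delta against each rival (19 members):
Delta vs Eta: Delta is ranked higher on 5+1 = 6 ballots, Eta on 13. Eta wins 13–6.
Delta vs Lambda: Delta preferred on 5+1+1 = 7 ballots; Lambda wins 12–7.
Delta vs Epsilon: Epsilon wins 13–6.
Delta vs Alpha: 5+1 = 6 for Delta, 13 for Alpha — Alpha by 13–6.
Delta beats no one; loses to Eta, Lambda, Epsilon, Alpha — 0 pairwise wins.

0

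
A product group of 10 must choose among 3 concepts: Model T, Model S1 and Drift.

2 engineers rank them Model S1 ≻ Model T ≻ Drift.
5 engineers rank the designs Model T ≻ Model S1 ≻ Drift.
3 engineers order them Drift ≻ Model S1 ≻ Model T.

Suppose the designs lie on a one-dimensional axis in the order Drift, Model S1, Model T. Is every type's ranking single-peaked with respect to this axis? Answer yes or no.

yes

Axis positions: Drift=1, Model S1=2, Model T=3.
Type 1 (peak Model S1 at position 2): ranking walks positions 2-3-1, expanding outward from the peak — single-peaked.
Type 2 (peak Model T at position 3): ranking walks positions 3-2-1, expanding outward from the peak — single-peaked.
Type 3 (peak Drift at position 1): ranking walks positions 1-2-3, expanding outward from the peak — single-peaked.
Every ranking is single-peaked on this axis.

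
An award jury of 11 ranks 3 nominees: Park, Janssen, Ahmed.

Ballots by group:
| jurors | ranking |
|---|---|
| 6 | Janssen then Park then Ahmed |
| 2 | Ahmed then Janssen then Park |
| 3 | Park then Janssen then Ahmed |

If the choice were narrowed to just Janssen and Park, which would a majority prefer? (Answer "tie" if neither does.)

Ballots ranking Janssen above Park: 6 + 2 = 8.
Ballots ranking Park above Janssen: 11 − 8 = 3.
Janssen wins the head-to-head 8–3.

Janssen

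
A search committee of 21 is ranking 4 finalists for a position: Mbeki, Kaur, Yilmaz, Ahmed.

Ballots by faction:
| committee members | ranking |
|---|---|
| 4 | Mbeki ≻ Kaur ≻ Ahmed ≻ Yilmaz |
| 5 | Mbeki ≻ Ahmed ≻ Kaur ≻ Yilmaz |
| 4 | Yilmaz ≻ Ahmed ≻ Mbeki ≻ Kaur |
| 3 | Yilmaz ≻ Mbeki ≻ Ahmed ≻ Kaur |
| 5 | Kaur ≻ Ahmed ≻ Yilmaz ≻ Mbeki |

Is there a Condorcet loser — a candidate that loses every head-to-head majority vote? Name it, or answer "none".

none

Head-to-head results (21 committee members):
Mbeki vs Kaur: Mbeki, 16–5.
Mbeki vs Yilmaz: Yilmaz wins 12–9.
Mbeki vs Ahmed: 4+5+3 = 12 for Mbeki, 9 for Ahmed — Mbeki by 12–9.
Kaur vs Yilmaz: Kaur preferred on 4+5+5 = 14 ballots; Kaur wins 14–7.
Kaur vs Ahmed: 9 to 12, Ahmed.
Yilmaz vs Ahmed: Yilmaz is ranked higher on 4+3 = 7 ballots, Ahmed on 14. Ahmed wins 14–7.
No candidate is winless: Mbeki beats Kaur; Kaur beats Yilmaz; Yilmaz beats Mbeki; Ahmed beats Kaur. There is no Condorcet loser.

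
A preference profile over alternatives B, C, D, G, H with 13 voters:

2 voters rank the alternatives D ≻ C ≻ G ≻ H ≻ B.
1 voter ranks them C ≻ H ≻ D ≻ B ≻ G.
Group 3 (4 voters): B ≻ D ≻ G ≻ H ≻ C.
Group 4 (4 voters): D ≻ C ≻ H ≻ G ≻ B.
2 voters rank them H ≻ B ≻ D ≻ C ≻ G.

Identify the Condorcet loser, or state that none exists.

G

Pairwise majorities:
B vs C: C wins 7–6.
B–D: D 7–6.
B vs G: B wins 7–6.
B vs H: 4 for B, 9 for H — H by 9–4.
C vs D: D, 12–1.
C vs G: C is ranked higher on 2+1+4+2 = 9 ballots, G on 4. C wins 9–4.
C–H: C 7–6.
D vs G: D, 13–0.
D vs H: D preferred on 2+4+4 = 10 ballots; D wins 10–3.
G vs H: H wins 7–6.
Only G has no wins; G is the Condorcet loser.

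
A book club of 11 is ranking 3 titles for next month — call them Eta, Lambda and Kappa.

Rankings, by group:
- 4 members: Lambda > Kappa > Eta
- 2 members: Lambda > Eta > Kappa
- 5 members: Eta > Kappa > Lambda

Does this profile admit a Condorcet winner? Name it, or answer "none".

Lambda

Check each pair by majority over 11 ballots:
Eta vs Lambda: Lambda, 6–5.
Eta–Kappa: Eta 7–4.
Lambda vs Kappa: Lambda wins 6–5.
Lambda wins every pairwise contest, so Lambda is the Condorcet winner.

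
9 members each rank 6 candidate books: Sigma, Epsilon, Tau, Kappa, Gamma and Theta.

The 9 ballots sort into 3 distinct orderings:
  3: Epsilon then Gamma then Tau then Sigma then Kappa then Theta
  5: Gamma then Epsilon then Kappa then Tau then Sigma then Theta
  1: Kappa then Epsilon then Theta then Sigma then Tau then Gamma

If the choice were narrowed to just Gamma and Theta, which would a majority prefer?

Gamma

Ballots ranking Gamma above Theta: 3 + 5 = 8.
Ballots ranking Theta above Gamma: 9 − 8 = 1.
Gamma wins the head-to-head 8–1.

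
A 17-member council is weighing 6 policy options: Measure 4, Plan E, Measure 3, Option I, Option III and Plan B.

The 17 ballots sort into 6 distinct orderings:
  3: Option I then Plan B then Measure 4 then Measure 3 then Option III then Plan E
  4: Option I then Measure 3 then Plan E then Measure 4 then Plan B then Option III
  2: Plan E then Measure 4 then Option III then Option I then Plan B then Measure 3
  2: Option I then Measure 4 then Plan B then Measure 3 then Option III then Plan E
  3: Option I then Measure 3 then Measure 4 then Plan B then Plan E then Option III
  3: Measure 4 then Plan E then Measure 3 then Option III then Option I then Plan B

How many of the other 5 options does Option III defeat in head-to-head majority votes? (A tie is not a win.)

Option III against each rival (17 council members):
Option III vs Measure 4: Option III is ranked higher on 0 ballots, Measure 4 on 17. Measure 4 wins 17–0.
Option III–Plan E: Plan E 12–5.
Option III vs Measure 3: Measure 3 wins 15–2.
Option III vs Option I: 5 to 12, Option I.
Option III vs Plan B: 2+3 = 5 for Option III, 12 for Plan B — Plan B by 12–5.
Option III beats no one; loses to Measure 4, Plan E, Measure 3, Option I, Plan B — 0 pairwise wins.

0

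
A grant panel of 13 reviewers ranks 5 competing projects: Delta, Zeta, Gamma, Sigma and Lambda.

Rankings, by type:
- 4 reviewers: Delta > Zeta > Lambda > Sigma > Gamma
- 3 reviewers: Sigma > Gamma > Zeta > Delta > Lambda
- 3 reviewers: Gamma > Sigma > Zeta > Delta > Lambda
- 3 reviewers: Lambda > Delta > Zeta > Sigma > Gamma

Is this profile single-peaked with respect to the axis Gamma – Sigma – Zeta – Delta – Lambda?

Axis positions: Gamma=1, Sigma=2, Zeta=3, Delta=4, Lambda=5.
Type 1 (peak Delta at position 4): ranking walks positions 4-3-5-2-1, expanding outward from the peak — single-peaked.
Type 2 (peak Sigma at position 2): ranking walks positions 2-1-3-4-5, expanding outward from the peak — single-peaked.
Type 3 (peak Gamma at position 1): ranking walks positions 1-2-3-4-5, expanding outward from the peak — single-peaked.
Type 4 (peak Lambda at position 5): ranking walks positions 5-4-3-2-1, expanding outward from the peak — single-peaked.
Every ranking is single-peaked on this axis.

yes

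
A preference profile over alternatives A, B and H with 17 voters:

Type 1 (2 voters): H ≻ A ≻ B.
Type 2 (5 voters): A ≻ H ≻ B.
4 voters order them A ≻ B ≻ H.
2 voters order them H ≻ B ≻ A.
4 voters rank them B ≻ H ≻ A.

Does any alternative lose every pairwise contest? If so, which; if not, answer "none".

Pairwise majorities:
A vs B: A is ranked higher on 2+5+4 = 11 ballots, B on 6. A wins 11–6.
A vs H: A preferred on 5+4 = 9 ballots; A wins 9–8.
B vs H: B is ranked higher on 4+4 = 8 ballots, H on 9. H wins 9–8.
Only B has no wins; B is the Condorcet loser.

B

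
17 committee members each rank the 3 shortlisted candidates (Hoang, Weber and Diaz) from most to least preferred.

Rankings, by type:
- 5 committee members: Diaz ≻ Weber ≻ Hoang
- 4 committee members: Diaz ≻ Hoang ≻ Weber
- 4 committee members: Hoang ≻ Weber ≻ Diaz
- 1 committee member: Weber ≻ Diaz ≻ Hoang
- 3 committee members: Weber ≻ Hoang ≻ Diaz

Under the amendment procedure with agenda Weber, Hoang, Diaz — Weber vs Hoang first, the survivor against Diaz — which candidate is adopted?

Diaz

Round 1: Weber vs Hoang — 9–8, Weber advances.
Round 2: Weber vs Diaz — 8–9, Diaz advances.
Diaz survives the agenda.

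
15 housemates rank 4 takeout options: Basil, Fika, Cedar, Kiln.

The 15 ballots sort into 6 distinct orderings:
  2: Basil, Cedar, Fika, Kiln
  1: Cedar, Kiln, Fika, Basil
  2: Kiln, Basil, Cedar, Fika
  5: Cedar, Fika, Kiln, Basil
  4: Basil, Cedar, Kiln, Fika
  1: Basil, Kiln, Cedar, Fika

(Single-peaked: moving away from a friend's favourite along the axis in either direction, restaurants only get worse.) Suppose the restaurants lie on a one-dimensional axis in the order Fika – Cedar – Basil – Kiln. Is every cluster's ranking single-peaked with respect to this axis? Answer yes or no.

Axis positions: Fika=1, Cedar=2, Basil=3, Kiln=4.
Cluster 1 (peak Basil at position 3): ranking walks positions 3-2-1-4, expanding outward from the peak — single-peaked.
Cluster 2: ranking walks positions 2-4-1-3; Kiln is ranked above Basil even though Basil lies between Kiln and the peak Cedar on the axis — preferences dip and rise again. Not single-peaked.
Cluster 3 (peak Kiln at position 4): ranking walks positions 4-3-2-1, expanding outward from the peak — single-peaked.
Cluster 4: ranking walks positions 2-1-4-3; Kiln is ranked above Basil even though Basil lies between Kiln and the peak Cedar on the axis — preferences dip and rise again. Not single-peaked.
Cluster 5 (peak Basil at position 3): ranking walks positions 3-2-4-1, expanding outward from the peak — single-peaked.
Cluster 6 (peak Basil at position 3): ranking walks positions 3-4-2-1, expanding outward from the peak — single-peaked.
Cluster 2 violates single-peakedness, so the profile is not single-peaked on this axis.

no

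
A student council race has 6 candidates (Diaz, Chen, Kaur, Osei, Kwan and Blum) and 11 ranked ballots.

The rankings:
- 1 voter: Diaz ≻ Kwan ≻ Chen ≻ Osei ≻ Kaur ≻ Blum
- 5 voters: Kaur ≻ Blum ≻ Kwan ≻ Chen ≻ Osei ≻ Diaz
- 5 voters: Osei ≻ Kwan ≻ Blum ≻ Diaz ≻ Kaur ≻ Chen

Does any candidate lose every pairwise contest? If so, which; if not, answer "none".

Head-to-head results (11 voters):
Diaz vs Chen: 6 to 5, Diaz.
Diaz vs Kaur: Diaz, 6–5.
Diaz vs Osei: Osei, 10–1.
Diaz vs Kwan: Diaz is ranked higher on 1 ballot, Kwan on 10. Kwan wins 10–1.
Diaz vs Blum: Blum wins 10–1.
Chen vs Kaur: 1 to 10, Kaur.
Chen vs Osei: Chen, 6–5.
Chen vs Kwan: Kwan, 11–0.
Chen vs Blum: 1 to 10, Blum.
Kaur–Osei: Osei 6–5.
Kaur vs Kwan: Kwan wins 6–5.
Kaur vs Blum: Kaur preferred on 1+5 = 6 ballots; Kaur wins 6–5.
Osei vs Kwan: Osei preferred on 5 ballots; Kwan wins 6–5.
Osei vs Blum: Osei wins 6–5.
Kwan vs Blum: Kwan wins 6–5.
No candidate is winless: Diaz beats Chen; Chen beats Osei; Kaur beats Chen; Osei beats Diaz; Kwan beats Diaz; Blum beats Diaz. There is no Condorcet loser.

none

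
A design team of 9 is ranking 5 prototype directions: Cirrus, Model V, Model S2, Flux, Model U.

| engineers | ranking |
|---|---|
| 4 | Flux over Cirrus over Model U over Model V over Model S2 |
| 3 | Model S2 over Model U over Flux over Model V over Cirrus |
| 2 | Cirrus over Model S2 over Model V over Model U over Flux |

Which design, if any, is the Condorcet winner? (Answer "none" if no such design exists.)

Head-to-head results (9 engineers):
Cirrus vs Model V: Cirrus, 6–3.
Cirrus vs Model S2: Cirrus is ranked higher on 4+2 = 6 ballots, Model S2 on 3. Cirrus wins 6–3.
Cirrus vs Flux: Flux, 7–2.
Cirrus vs Model U: Cirrus wins 6–3.
Model V vs Model S2: Model V is ranked higher on 4 ballots, Model S2 on 5. Model S2 wins 5–4.
Model V vs Flux: Model V is ranked higher on 2 ballots, Flux on 7. Flux wins 7–2.
Model V vs Model U: Model V is ranked higher on 2 ballots, Model U on 7. Model U wins 7–2.
Model S2 vs Flux: Model S2, 5–4.
Model S2 vs Model U: 3+2 = 5 for Model S2, 4 for Model U — Model S2 by 5–4.
Flux vs Model U: Model U wins 5–4.
No design is unbeaten: Cirrus loses to Flux; Model V loses to Cirrus; Model S2 loses to Cirrus; Flux loses to Model S2; Model U loses to Cirrus. In particular Cirrus > Model S2 > Flux > Cirrus is a majority cycle — no Condorcet winner exists.

none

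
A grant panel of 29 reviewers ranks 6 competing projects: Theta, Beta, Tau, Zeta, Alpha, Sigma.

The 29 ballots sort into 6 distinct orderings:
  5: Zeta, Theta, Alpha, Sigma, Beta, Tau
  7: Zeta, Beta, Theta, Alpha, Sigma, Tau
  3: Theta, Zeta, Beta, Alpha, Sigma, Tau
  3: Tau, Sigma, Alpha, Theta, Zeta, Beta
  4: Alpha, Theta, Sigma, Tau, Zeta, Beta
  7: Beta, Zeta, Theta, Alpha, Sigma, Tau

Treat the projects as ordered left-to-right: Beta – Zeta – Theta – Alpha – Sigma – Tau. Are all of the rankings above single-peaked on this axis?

yes

Axis positions: Beta=1, Zeta=2, Theta=3, Alpha=4, Sigma=5, Tau=6.
Faction 1 (peak Zeta at position 2): ranking walks positions 2-3-4-5-1-6, expanding outward from the peak — single-peaked.
Faction 2 (peak Zeta at position 2): ranking walks positions 2-1-3-4-5-6, expanding outward from the peak — single-peaked.
Faction 3 (peak Theta at position 3): ranking walks positions 3-2-1-4-5-6, expanding outward from the peak — single-peaked.
Faction 4 (peak Tau at position 6): ranking walks positions 6-5-4-3-2-1, expanding outward from the peak — single-peaked.
Faction 5 (peak Alpha at position 4): ranking walks positions 4-3-5-6-2-1, expanding outward from the peak — single-peaked.
Faction 6 (peak Beta at position 1): ranking walks positions 1-2-3-4-5-6, expanding outward from the peak — single-peaked.
Every ranking is single-peaked on this axis.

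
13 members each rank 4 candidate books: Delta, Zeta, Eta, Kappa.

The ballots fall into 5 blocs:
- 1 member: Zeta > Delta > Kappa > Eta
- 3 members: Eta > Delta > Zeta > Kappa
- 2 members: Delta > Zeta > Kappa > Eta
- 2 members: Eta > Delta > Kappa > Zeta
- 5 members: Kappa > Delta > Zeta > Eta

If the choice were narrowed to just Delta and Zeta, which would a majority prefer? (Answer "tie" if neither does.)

Delta

Ballots ranking Delta above Zeta: 3 + 2 + 2 + 5 = 12.
Ballots ranking Zeta above Delta: 13 − 12 = 1.
Delta wins the head-to-head 12–1.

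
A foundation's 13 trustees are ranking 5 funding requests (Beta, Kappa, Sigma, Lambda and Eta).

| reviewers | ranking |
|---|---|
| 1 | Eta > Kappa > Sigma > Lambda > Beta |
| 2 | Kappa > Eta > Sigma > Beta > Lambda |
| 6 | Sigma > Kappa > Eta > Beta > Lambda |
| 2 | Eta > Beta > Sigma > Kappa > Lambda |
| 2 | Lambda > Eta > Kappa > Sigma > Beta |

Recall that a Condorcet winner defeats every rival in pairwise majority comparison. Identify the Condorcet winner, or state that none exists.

none

Pairwise majorities:
Beta vs Kappa: Kappa, 11–2.
Beta vs Sigma: Sigma wins 11–2.
Beta vs Lambda: Beta wins 10–3.
Beta–Eta: Eta 13–0.
Kappa vs Sigma: Sigma, 8–5.
Kappa–Lambda: Kappa 11–2.
Kappa–Eta: Kappa 8–5.
Sigma vs Lambda: Sigma, 11–2.
Sigma–Eta: Eta 7–6.
Lambda vs Eta: Eta wins 11–2.
No project is unbeaten: Beta loses to Kappa; Kappa loses to Sigma; Sigma loses to Eta; Lambda loses to Beta; Eta loses to Kappa. In particular Kappa → Eta → Sigma → Kappa is a majority cycle — no Condorcet winner exists.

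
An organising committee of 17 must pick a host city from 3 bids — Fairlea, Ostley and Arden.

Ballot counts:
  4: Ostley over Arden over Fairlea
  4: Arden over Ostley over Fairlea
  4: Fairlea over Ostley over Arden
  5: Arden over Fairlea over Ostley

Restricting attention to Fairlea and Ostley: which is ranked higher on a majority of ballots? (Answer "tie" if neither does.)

Ballots ranking Fairlea above Ostley: 4 + 5 = 9.
Ballots ranking Ostley above Fairlea: 17 − 9 = 8.
Fairlea wins the head-to-head 9–8.

Fairlea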